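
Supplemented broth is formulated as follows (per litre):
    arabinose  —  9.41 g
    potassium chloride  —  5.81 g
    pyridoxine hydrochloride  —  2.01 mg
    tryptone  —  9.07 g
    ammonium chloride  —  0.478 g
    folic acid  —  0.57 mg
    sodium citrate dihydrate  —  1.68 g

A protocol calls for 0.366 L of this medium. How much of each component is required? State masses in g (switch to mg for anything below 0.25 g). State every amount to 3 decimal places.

arabinose 3.444 g; potassium chloride 2.126 g; pyridoxine hydrochloride 0.736 mg; tryptone 3.320 g; ammonium chloride 174.948 mg; folic acid 0.209 mg; sodium citrate dihydrate 0.615 g

Scale factor = 366 mL / 1000 mL = 0.366.
arabinose: 9.41 g × (366 mL / 1000 mL) = 3.444 g
potassium chloride: 5.81 g × (366 mL / 1000 mL) = 2.126 g
pyridoxine hydrochloride: 2.01 mg × (366 mL / 1000 mL) = 0.736 mg
tryptone: 9.07 g × (366 mL / 1000 mL) = 3.320 g
ammonium chloride: 0.478 g × (366 mL / 1000 mL) = 0.174948 g = 174.948 mg
folic acid: 0.57 mg × (366 mL / 1000 mL) = 0.209 mg
sodium citrate dihydrate: 1.68 g × (366 mL / 1000 mL) = 0.615 g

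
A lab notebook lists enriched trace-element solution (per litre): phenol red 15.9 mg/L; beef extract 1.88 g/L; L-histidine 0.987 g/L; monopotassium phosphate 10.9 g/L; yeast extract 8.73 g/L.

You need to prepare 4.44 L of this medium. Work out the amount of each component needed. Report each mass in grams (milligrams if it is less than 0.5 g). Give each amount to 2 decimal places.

Working volume: 4.44 L.
phenol red: 15.9 mg/L × 4.44 L = 70.60 mg
beef extract: 1.88 g/L × 4.44 L = 8.35 g
L-histidine: 0.987 g/L × 4.44 L = 4.38 g
monopotassium phosphate: 10.9 g/L × 4.44 L = 48.40 g
yeast extract: 8.73 g/L × 4.44 L = 38.76 g

phenol red 70.60 mg; beef extract 8.35 g; L-histidine 4.38 g; monopotassium phosphate 48.40 g; yeast extract 38.76 g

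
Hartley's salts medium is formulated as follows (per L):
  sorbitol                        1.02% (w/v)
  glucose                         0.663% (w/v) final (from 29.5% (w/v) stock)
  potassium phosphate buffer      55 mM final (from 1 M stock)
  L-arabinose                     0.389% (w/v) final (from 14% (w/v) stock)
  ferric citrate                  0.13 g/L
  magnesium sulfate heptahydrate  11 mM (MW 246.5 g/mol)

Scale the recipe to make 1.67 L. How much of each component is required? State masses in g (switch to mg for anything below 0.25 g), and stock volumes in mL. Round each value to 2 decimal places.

sorbitol 17.03 g; glucose 37.53 mL; potassium phosphate buffer 91.85 mL; L-arabinose 46.40 mL; ferric citrate 217.10 mg; magnesium sulfate heptahydrate 4.53 g

Scale factor relative to 1 L: 1.67.
sorbitol: 1.02% w/v = 10.2 g/L → 10.2 × 1.67 L = 17.03 g
glucose: C1V1 = C2V2 → 0.663% ÷ 29.5% × 1670 mL = 37.53 mL
potassium phosphate buffer: V = C2·V2/C1 = 55 mM × 1670 mL ÷ 1000 mM = 91.85 mL
L-arabinose: C1V1 = C2V2 → 0.389% ÷ 14% × 1670 mL = 46.40 mL
ferric citrate: 0.13 g/L × 1.67 L = 0.2171 g = 217.10 mg
magnesium sulfate heptahydrate: 11 mmol/L × 246.5 g/mol × 1.67 L ÷ 1000 = 4.53 g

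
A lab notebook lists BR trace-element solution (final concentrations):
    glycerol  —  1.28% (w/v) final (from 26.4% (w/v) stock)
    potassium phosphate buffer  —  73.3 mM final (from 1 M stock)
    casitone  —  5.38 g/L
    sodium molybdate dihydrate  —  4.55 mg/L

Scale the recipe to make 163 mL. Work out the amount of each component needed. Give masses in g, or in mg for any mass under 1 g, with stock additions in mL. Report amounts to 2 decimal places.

glycerol 7.90 mL; potassium phosphate buffer 11.95 mL; casitone 876.94 mg; sodium molybdate dihydrate 0.74 mg

Scale factor relative to 1 L: 0.163.
glycerol: C1V1 = C2V2 → 1.28% ÷ 26.4% × 163 mL = 7.90 mL
potassium phosphate buffer: C1V1 = C2V2 → 73.3 mM × 163 mL ÷ 1000 mM = 11.95 mL
casitone: 5.38 g/L × 0.163 L = 0.87694 g = 876.94 mg
sodium molybdate dihydrate: 4.55 mg/L × 0.163 L = 0.74 mg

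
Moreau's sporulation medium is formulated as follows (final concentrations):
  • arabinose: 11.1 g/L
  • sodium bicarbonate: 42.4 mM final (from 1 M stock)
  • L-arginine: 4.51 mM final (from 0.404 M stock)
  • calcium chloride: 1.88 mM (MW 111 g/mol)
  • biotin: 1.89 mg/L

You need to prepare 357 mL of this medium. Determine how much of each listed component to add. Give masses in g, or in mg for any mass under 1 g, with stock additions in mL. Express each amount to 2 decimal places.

arabinose 3.96 g; sodium bicarbonate 15.14 mL; L-arginine 3.99 mL; calcium chloride 74.50 mg; biotin 0.67 mg

Scale factor relative to 1 L: 0.357.
arabinose: 11.1 g/L × 0.357 L = 3.96 g
sodium bicarbonate: V = C2·V2/C1 = 42.4 mM × 357 mL ÷ 1000 mM = 15.14 mL
L-arginine: dilute stock: 4.51 mM × 357 mL ÷ 404 mM = 3.99 mL
calcium chloride: 1.88 mmol/L × 111 mg/mmol × 0.357 L = 74.50 mg
biotin: 1.89 mg/L × 0.357 L = 0.67 mg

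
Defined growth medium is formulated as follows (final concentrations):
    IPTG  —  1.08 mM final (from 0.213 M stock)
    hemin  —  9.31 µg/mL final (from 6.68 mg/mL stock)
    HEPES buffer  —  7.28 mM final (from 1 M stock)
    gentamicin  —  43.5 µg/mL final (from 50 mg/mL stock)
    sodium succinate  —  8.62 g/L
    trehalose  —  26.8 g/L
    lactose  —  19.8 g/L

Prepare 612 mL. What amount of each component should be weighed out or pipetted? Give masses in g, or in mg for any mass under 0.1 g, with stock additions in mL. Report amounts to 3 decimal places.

Scale factor relative to 1 L: 0.612.
IPTG: V = C2·V2/C1 = 1.08 mM × 612 mL ÷ 213 mM = 3.103 mL
hemin: C1V1 = C2V2 → 9.31 µg/mL × 612 mL ÷ 6680 µg/mL = 0.853 mL
HEPES buffer: C1V1 = C2V2 → 7.28 mM × 612 mL ÷ 1000 mM = 4.455 mL
gentamicin: V = C2·V2/C1 = 43.5 µg/mL × 612 mL ÷ 50000 µg/mL = 0.532 mL
sodium succinate: 8.62 g/L × 0.612 L = 5.275 g
trehalose: 26.8 g/L × 0.612 L = 16.402 g
lactose: 19.8 g/L × 0.612 L = 12.118 g

IPTG 3.103 mL; hemin 0.853 mL; HEPES buffer 4.455 mL; gentamicin 0.532 mL; sodium succinate 5.275 g; trehalose 16.402 g; lactose 12.118 g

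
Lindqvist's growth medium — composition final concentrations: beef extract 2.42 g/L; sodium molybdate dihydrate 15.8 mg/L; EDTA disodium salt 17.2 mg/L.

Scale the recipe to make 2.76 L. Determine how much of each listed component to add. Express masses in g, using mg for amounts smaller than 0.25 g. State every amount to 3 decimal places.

Scale factor relative to 1 L: 2.76.
beef extract: 2.42 g/L × 2.76 L = 6.679 g
sodium molybdate dihydrate: 15.8 mg/L × 2.76 L = 43.608 mg
EDTA disodium salt: 17.2 mg/L × 2.76 L = 47.472 mg

beef extract 6.679 g; sodium molybdate dihydrate 43.608 mg; EDTA disodium salt 47.472 mg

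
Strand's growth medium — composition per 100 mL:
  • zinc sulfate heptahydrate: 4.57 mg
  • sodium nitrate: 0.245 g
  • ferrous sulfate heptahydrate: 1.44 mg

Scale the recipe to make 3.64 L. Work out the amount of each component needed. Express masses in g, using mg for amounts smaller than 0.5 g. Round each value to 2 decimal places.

Scale factor = 3640 mL / 100 mL = 36.4.
zinc sulfate heptahydrate: 4.57 mg × (3640 mL / 100 mL) = 166.35 mg
sodium nitrate: 0.245 g × (3640 mL / 100 mL) = 8.92 g
ferrous sulfate heptahydrate: 1.44 mg × (3640 mL / 100 mL) = 52.42 mg

zinc sulfate heptahydrate 166.35 mg; sodium nitrate 8.92 g; ferrous sulfate heptahydrate 52.42 mg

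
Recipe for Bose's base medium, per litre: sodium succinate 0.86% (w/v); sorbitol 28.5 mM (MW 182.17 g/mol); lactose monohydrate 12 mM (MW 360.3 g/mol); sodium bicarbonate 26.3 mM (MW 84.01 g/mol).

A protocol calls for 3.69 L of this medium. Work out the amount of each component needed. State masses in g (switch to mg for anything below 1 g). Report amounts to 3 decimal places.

Working volume: 3.69 L.
sodium succinate: 0.86 g per 100 mL × 3690 mL ÷ 100 = 31.734 g
sorbitol: 28.5 mmol/L × 182.17 g/mol × 3.69 L ÷ 1000 = 19.158 g
lactose monohydrate: 12 mmol/L × 360.3 g/mol × 3.69 L ÷ 1000 = 15.954 g
sodium bicarbonate: 26.3 mmol/L × 84.01 g/mol × 3.69 L ÷ 1000 = 8.153 g

sodium succinate 31.734 g; sorbitol 19.158 g; lactose monohydrate 15.954 g; sodium bicarbonate 8.153 g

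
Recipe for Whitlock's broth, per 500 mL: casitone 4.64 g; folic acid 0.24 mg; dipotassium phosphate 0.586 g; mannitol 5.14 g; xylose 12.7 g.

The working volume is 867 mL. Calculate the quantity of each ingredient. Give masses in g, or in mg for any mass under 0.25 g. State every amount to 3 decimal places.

Scale factor = 867 mL / 500 mL = 1.734.
casitone: 4.64 g × (867 mL / 500 mL) = 8.046 g
folic acid: 0.24 mg × (867 mL / 500 mL) = 0.416 mg
dipotassium phosphate: 0.586 g × (867 mL / 500 mL) = 1.016 g
mannitol: 5.14 g × (867 mL / 500 mL) = 8.913 g
xylose: 12.7 g × (867 mL / 500 mL) = 22.022 g

casitone 8.046 g; folic acid 0.416 mg; dipotassium phosphate 1.016 g; mannitol 8.913 g; xylose 22.022 g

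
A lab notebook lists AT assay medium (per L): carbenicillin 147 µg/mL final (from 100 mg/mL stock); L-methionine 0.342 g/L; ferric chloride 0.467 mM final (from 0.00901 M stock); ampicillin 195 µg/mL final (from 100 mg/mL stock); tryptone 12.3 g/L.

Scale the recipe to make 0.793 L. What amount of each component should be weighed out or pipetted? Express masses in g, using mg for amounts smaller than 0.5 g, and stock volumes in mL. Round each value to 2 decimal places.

carbenicillin 1.17 mL; L-methionine 271.21 mg; ferric chloride 41.10 mL; ampicillin 1.55 mL; tryptone 9.75 g

Scale factor relative to 1 L: 0.793.
carbenicillin: V = C2·V2/C1 = 147 µg/mL × 793 mL ÷ 100000 µg/mL = 1.17 mL
L-methionine: 0.342 g/L × 0.793 L = 0.271206 g = 271.21 mg
ferric chloride: dilute stock: 0.467 mM × 793 mL ÷ 9.01 mM = 41.10 mL
ampicillin: V = C2·V2/C1 = 195 µg/mL × 793 mL ÷ 100000 µg/mL = 1.55 mL
tryptone: 12.3 g/L × 0.793 L = 9.75 g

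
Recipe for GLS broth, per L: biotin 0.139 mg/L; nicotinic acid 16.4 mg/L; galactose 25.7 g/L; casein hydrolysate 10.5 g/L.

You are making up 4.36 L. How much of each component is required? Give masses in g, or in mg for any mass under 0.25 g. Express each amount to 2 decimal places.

biotin 0.61 mg; nicotinic acid 71.50 mg; galactose 112.05 g; casein hydrolysate 45.78 g

Scale factor relative to 1 L: 4.36.
biotin: 0.139 mg/L × 4.36 L = 0.61 mg
nicotinic acid: 16.4 mg/L × 4.36 L = 71.50 mg
galactose: 25.7 g/L × 4.36 L = 112.05 g
casein hydrolysate: 10.5 g/L × 4.36 L = 45.78 g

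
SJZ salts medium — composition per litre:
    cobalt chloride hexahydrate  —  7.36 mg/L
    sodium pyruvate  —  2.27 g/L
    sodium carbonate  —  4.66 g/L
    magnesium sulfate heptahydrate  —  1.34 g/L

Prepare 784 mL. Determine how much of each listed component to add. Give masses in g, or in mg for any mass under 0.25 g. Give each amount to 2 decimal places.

cobalt chloride hexahydrate 5.77 mg; sodium pyruvate 1.78 g; sodium carbonate 3.65 g; magnesium sulfate heptahydrate 1.05 g

Target volume = 784 mL = 0.784 L.
cobalt chloride hexahydrate: 7.36 mg/L × 0.784 L = 5.77 mg
sodium pyruvate: 2.27 g/L × 0.784 L = 1.78 g
sodium carbonate: 4.66 g/L × 0.784 L = 3.65 g
magnesium sulfate heptahydrate: 1.34 g/L × 0.784 L = 1.05 g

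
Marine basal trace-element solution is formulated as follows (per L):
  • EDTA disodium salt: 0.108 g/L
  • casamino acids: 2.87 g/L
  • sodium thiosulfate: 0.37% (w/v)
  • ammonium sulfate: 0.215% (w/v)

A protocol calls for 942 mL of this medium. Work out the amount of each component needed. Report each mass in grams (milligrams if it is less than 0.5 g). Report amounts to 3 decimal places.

EDTA disodium salt 101.736 mg; casamino acids 2.704 g; sodium thiosulfate 3.485 g; ammonium sulfate 2.025 g

Scale factor relative to 1 L: 0.942.
EDTA disodium salt: 0.108 g/L × 0.942 L = 0.101736 g = 101.736 mg
casamino acids: 2.87 g/L × 0.942 L = 2.704 g
sodium thiosulfate: 0.37 g per 100 mL × 942 mL ÷ 100 = 3.485 g
ammonium sulfate: 0.215% w/v = 2.15 g/L → 2.15 × 0.942 L = 2.025 g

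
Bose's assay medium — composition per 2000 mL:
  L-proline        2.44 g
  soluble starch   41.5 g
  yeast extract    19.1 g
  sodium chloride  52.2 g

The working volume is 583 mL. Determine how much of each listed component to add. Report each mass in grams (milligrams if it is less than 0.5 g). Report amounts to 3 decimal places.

L-proline 0.711 g; soluble starch 12.097 g; yeast extract 5.568 g; sodium chloride 15.216 g

Ratio of target to recipe volume: 583 / 2000 = 0.2915.
L-proline: 2.44 g × (583 mL / 2000 mL) = 0.711 g
soluble starch: 41.5 g × (583 mL / 2000 mL) = 12.097 g
yeast extract: 19.1 g × (583 mL / 2000 mL) = 5.568 g
sodium chloride: 52.2 g × (583 mL / 2000 mL) = 15.216 g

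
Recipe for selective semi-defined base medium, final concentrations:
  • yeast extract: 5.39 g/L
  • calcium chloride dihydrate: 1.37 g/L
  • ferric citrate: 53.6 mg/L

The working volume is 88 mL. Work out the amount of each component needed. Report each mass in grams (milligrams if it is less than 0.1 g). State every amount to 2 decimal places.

Working volume: 88 mL = 0.088 L.
yeast extract: 5.39 g/L × 0.088 L = 0.47 g
calcium chloride dihydrate: 1.37 g/L × 0.088 L = 0.12 g
ferric citrate: 53.6 mg/L × 0.088 L = 4.72 mg

yeast extract 0.47 g; calcium chloride dihydrate 0.12 g; ferric citrate 4.72 mg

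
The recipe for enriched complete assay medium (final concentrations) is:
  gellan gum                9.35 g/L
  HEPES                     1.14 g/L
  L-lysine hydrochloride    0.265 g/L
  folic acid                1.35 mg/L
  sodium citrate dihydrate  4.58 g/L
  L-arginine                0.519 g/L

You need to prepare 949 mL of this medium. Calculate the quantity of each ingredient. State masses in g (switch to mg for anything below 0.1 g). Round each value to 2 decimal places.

Working volume: 949 mL = 0.949 L.
gellan gum: 9.35 g/L × 0.949 L = 8.87 g
HEPES: 1.14 g/L × 0.949 L = 1.08 g
L-lysine hydrochloride: 0.265 g/L × 0.949 L = 0.25 g
folic acid: 1.35 mg/L × 0.949 L = 1.28 mg
sodium citrate dihydrate: 4.58 g/L × 0.949 L = 4.35 g
L-arginine: 0.519 g/L × 0.949 L = 0.49 g

gellan gum 8.87 g; HEPES 1.08 g; L-lysine hydrochloride 0.25 g; folic acid 1.28 mg; sodium citrate dihydrate 4.35 g; L-arginine 0.49 g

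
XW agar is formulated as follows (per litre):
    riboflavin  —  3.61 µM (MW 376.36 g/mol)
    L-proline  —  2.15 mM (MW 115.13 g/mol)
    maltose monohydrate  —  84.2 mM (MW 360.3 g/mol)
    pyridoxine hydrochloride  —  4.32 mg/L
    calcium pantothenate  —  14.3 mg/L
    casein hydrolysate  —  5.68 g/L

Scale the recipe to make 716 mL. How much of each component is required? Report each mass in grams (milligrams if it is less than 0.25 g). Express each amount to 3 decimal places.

riboflavin 0.973 mg; L-proline 177.231 mg; maltose monohydrate 21.721 g; pyridoxine hydrochloride 3.093 mg; calcium pantothenate 10.239 mg; casein hydrolysate 4.067 g

Working volume: 716 mL = 0.716 L.
riboflavin: 3.61 µmol/L × 376.36 g/mol × 0.716 L ÷ 1000 = 0.973 mg
L-proline: 2.15 mmol/L × 115.13 mg/mmol × 0.716 L = 177.231 mg
maltose monohydrate: 84.2 mmol/L × 360.3 g/mol × 0.716 L ÷ 1000 = 21.721 g
pyridoxine hydrochloride: 4.32 mg/L × 0.716 L = 3.093 mg
calcium pantothenate: 14.3 mg/L × 0.716 L = 10.239 mg
casein hydrolysate: 5.68 g/L × 0.716 L = 4.067 g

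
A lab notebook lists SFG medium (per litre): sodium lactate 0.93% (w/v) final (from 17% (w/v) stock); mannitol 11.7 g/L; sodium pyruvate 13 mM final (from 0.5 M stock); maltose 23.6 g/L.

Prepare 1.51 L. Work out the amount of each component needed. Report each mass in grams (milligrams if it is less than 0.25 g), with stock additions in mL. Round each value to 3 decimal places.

sodium lactate 82.606 mL; mannitol 17.667 g; sodium pyruvate 39.260 mL; maltose 35.636 g

Working volume: 1.51 L.
sodium lactate: C1V1 = C2V2 → 0.93% ÷ 17% × 1510 mL = 82.606 mL
mannitol: 11.7 g/L × 1.51 L = 17.667 g
sodium pyruvate: C1V1 = C2V2 → 13 mM × 1510 mL ÷ 500 mM = 39.260 mL
maltose: 23.6 g/L × 1.51 L = 35.636 g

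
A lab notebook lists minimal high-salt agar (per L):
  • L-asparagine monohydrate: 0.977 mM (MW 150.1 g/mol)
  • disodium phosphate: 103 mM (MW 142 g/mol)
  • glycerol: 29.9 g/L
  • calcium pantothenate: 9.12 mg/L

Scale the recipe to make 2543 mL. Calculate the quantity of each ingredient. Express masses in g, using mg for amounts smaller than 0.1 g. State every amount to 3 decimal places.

Target volume = 2543 mL = 2.543 L.
L-asparagine monohydrate: 0.977 mmol/L × 150.1 g/mol × 2.543 L ÷ 1000 = 0.373 g
disodium phosphate: 103 mmol/L × 142 g/mol × 2.543 L ÷ 1000 = 37.194 g
glycerol: 29.9 g/L × 2.543 L = 76.036 g
calcium pantothenate: 9.12 mg/L × 2.543 L = 23.192 mg

L-asparagine monohydrate 0.373 g; disodium phosphate 37.194 g; glycerol 76.036 g; calcium pantothenate 23.192 mg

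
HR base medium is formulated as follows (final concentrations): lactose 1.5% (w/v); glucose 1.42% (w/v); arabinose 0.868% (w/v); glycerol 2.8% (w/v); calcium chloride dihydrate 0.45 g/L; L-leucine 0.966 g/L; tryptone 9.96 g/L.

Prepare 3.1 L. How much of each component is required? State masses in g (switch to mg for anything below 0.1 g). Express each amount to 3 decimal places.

Scale factor relative to 1 L: 3.1.
lactose: 1.5 g per 100 mL × 3100 mL ÷ 100 = 46.500 g
glucose: 1.42 g per 100 mL × 3100 mL ÷ 100 = 44.020 g
arabinose: 0.868 g per 100 mL × 3100 mL ÷ 100 = 26.908 g
glycerol: 2.8 g per 100 mL × 3100 mL ÷ 100 = 86.800 g
calcium chloride dihydrate: 0.45 g/L × 3.1 L = 1.395 g
L-leucine: 0.966 g/L × 3.1 L = 2.995 g
tryptone: 9.96 g/L × 3.1 L = 30.876 g

lactose 46.500 g; glucose 44.020 g; arabinose 26.908 g; glycerol 86.800 g; calcium chloride dihydrate 1.395 g; L-leucine 2.995 g; tryptone 30.876 g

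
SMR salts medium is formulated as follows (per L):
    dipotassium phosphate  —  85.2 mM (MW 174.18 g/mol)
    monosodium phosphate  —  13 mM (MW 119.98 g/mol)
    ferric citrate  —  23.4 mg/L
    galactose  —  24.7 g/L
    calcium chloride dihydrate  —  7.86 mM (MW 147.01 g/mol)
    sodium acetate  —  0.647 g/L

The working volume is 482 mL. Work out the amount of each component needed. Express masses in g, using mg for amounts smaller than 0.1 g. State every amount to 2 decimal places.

Target volume = 482 mL = 0.482 L.
dipotassium phosphate: 85.2 mmol/L × 174.18 g/mol × 0.482 L ÷ 1000 = 7.15 g
monosodium phosphate: 13 mmol/L × 119.98 g/mol × 0.482 L ÷ 1000 = 0.75 g
ferric citrate: 23.4 mg/L × 0.482 L = 11.28 mg
galactose: 24.7 g/L × 0.482 L = 11.91 g
calcium chloride dihydrate: 7.86 mmol/L × 147.01 g/mol × 0.482 L ÷ 1000 = 0.56 g
sodium acetate: 0.647 g/L × 0.482 L = 0.31 g

dipotassium phosphate 7.15 g; monosodium phosphate 0.75 g; ferric citrate 11.28 mg; galactose 11.91 g; calcium chloride dihydrate 0.56 g; sodium acetate 0.31 g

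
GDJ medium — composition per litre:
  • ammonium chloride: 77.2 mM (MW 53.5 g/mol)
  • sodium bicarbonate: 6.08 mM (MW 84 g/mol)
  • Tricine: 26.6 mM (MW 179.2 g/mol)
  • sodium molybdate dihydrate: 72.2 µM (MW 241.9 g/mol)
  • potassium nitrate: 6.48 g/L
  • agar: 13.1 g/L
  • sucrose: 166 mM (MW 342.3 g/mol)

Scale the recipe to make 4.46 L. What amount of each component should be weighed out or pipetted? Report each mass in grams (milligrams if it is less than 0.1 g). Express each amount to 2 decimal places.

ammonium chloride 18.42 g; sodium bicarbonate 2.28 g; Tricine 21.26 g; sodium molybdate dihydrate 77.89 mg; potassium nitrate 28.90 g; agar 58.43 g; sucrose 253.43 g

Working volume: 4.46 L.
ammonium chloride: 77.2 mmol/L × 53.5 g/mol × 4.46 L ÷ 1000 = 18.42 g
sodium bicarbonate: 6.08 mmol/L × 84 g/mol × 4.46 L ÷ 1000 = 2.28 g
Tricine: 26.6 mmol/L × 179.2 g/mol × 4.46 L ÷ 1000 = 21.26 g
sodium molybdate dihydrate: 72.2 µmol/L × 241.9 g/mol × 4.46 L ÷ 1000 = 77.89 mg
potassium nitrate: 6.48 g/L × 4.46 L = 28.90 g
agar: 13.1 g/L × 4.46 L = 58.43 g
sucrose: 166 mmol/L × 342.3 g/mol × 4.46 L ÷ 1000 = 253.43 g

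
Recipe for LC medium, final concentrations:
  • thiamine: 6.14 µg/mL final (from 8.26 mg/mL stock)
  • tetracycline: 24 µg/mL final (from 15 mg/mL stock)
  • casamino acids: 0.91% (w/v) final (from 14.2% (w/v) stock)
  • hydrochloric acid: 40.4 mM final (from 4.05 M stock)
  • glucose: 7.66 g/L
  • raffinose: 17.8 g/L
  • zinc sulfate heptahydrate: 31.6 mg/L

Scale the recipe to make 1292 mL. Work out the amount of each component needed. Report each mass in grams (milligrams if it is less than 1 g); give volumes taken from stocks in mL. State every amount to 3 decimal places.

thiamine 0.960 mL; tetracycline 2.067 mL; casamino acids 82.797 mL; hydrochloric acid 12.888 mL; glucose 9.897 g; raffinose 22.998 g; zinc sulfate heptahydrate 40.827 mg

Target volume = 1292 mL = 1.292 L.
thiamine: C1V1 = C2V2 → 6.14 µg/mL × 1292 mL ÷ 8260 µg/mL = 0.960 mL
tetracycline: V = C2·V2/C1 = 24 µg/mL × 1292 mL ÷ 15000 µg/mL = 2.067 mL
casamino acids: C1V1 = C2V2 → 0.91% ÷ 14.2% × 1292 mL = 82.797 mL
hydrochloric acid: C1V1 = C2V2 → 40.4 mM × 1292 mL ÷ 4050 mM = 12.888 mL
glucose: 7.66 g/L × 1.292 L = 9.897 g
raffinose: 17.8 g/L × 1.292 L = 22.998 g
zinc sulfate heptahydrate: 31.6 mg/L × 1.292 L = 40.827 mg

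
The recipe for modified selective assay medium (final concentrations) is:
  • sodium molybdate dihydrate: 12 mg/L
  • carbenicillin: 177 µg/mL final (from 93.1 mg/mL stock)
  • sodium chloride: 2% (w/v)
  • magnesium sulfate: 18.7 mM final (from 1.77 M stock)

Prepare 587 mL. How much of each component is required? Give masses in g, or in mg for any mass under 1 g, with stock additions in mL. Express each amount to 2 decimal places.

sodium molybdate dihydrate 7.04 mg; carbenicillin 1.12 mL; sodium chloride 11.74 g; magnesium sulfate 6.20 mL

Target volume = 587 mL = 0.587 L.
sodium molybdate dihydrate: 12 mg/L × 0.587 L = 7.04 mg
carbenicillin: dilute stock: 177 µg/mL × 587 mL ÷ 93100 µg/mL = 1.12 mL
sodium chloride: 2% w/v = 20 g/L → 20 × 0.587 L = 11.74 g
magnesium sulfate: C1V1 = C2V2 → 18.7 mM × 587 mL ÷ 1770 mM = 6.20 mL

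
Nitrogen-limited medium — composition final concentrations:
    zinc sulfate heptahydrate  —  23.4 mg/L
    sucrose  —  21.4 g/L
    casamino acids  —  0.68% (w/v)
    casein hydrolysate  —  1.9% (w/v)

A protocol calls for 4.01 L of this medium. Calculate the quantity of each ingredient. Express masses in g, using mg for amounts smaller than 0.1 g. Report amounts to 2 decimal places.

Working volume: 4.01 L.
zinc sulfate heptahydrate: 23.4 mg/L × 4.01 L = 93.83 mg
sucrose: 21.4 g/L × 4.01 L = 85.81 g
casamino acids: 0.68% w/v = 6.8 g/L → 6.8 × 4.01 L = 27.27 g
casein hydrolysate: 1.9 g per 100 mL × 4010 mL ÷ 100 = 76.19 g

zinc sulfate heptahydrate 93.83 mg; sucrose 85.81 g; casamino acids 27.27 g; casein hydrolysate 76.19 g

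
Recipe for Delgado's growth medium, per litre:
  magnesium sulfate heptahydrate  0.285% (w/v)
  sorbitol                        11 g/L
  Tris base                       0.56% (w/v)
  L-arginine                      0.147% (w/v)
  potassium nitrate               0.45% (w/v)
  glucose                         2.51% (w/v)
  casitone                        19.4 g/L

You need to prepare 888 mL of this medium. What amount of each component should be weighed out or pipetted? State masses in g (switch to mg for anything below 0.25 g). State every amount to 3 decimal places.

magnesium sulfate heptahydrate 2.531 g; sorbitol 9.768 g; Tris base 4.973 g; L-arginine 1.305 g; potassium nitrate 3.996 g; glucose 22.289 g; casitone 17.227 g

Scale factor relative to 1 L: 0.888.
magnesium sulfate heptahydrate: 0.285% w/v = 2.85 g/L → 2.85 × 0.888 L = 2.531 g
sorbitol: 11 g/L × 0.888 L = 9.768 g
Tris base: 0.56% w/v = 5.6 g/L → 5.6 × 0.888 L = 4.973 g
L-arginine: 0.147% w/v = 1.47 g/L → 1.47 × 0.888 L = 1.305 g
potassium nitrate: 0.45 g per 100 mL × 888 mL ÷ 100 = 3.996 g
glucose: 2.51 g per 100 mL × 888 mL ÷ 100 = 22.289 g
casitone: 19.4 g/L × 0.888 L = 17.227 g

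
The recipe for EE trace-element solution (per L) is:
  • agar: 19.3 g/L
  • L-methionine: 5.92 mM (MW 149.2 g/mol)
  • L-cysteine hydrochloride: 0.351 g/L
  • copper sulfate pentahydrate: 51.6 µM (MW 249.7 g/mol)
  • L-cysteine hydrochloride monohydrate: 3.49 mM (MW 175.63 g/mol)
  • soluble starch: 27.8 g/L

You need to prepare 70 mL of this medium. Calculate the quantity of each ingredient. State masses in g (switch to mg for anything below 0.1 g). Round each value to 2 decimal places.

agar 1.35 g; L-methionine 61.83 mg; L-cysteine hydrochloride 24.57 mg; copper sulfate pentahydrate 0.90 mg; L-cysteine hydrochloride monohydrate 42.91 mg; soluble starch 1.95 g

Scale factor relative to 1 L: 0.07.
agar: 19.3 g/L × 0.07 L = 1.35 g
L-methionine: 5.92 mmol/L × 149.2 mg/mmol × 0.07 L = 61.83 mg
L-cysteine hydrochloride: 0.351 g/L × 0.07 L = 0.02457 g = 24.57 mg
copper sulfate pentahydrate: 51.6 µmol/L × 249.7 g/mol × 0.07 L ÷ 1000 = 0.90 mg
L-cysteine hydrochloride monohydrate: 3.49 mmol/L × 175.63 mg/mmol × 0.07 L = 42.91 mg
soluble starch: 27.8 g/L × 0.07 L = 1.95 g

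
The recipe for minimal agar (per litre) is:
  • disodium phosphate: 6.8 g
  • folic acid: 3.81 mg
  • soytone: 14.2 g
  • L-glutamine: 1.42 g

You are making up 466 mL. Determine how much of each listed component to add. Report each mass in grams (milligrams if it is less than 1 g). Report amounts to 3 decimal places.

disodium phosphate 3.169 g; folic acid 1.775 mg; soytone 6.617 g; L-glutamine 661.720 mg

Scale factor = 466 mL / 1000 mL = 0.466.
disodium phosphate: 6.8 g × (466 mL / 1000 mL) = 3.169 g
folic acid: 3.81 mg × (466 mL / 1000 mL) = 1.775 mg
soytone: 14.2 g × (466 mL / 1000 mL) = 6.617 g
L-glutamine: 1.42 g × (466 mL / 1000 mL) = 0.66172 g = 661.720 mg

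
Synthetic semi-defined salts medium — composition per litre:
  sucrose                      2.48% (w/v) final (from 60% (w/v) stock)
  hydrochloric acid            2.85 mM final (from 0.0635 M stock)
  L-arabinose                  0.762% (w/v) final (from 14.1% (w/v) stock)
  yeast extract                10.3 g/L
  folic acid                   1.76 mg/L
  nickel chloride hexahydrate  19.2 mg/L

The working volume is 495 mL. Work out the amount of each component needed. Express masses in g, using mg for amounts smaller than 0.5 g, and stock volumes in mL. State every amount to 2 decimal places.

sucrose 20.46 mL; hydrochloric acid 22.22 mL; L-arabinose 26.75 mL; yeast extract 5.10 g; folic acid 0.87 mg; nickel chloride hexahydrate 9.50 mg

Scale factor relative to 1 L: 0.495.
sucrose: C1V1 = C2V2 → 2.48% ÷ 60% × 495 mL = 20.46 mL
hydrochloric acid: V = C2·V2/C1 = 2.85 mM × 495 mL ÷ 63.5 mM = 22.22 mL
L-arabinose: dilute stock: 0.762% ÷ 14.1% × 495 mL = 26.75 mL
yeast extract: 10.3 g/L × 0.495 L = 5.10 g
folic acid: 1.76 mg/L × 0.495 L = 0.87 mg
nickel chloride hexahydrate: 19.2 mg/L × 0.495 L = 9.50 mg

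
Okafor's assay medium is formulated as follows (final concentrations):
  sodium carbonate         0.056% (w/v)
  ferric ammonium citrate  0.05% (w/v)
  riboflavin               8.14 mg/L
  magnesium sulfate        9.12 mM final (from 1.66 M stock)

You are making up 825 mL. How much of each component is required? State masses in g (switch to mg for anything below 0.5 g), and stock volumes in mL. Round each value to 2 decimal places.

sodium carbonate 462.00 mg; ferric ammonium citrate 412.50 mg; riboflavin 6.72 mg; magnesium sulfate 4.53 mL

Working volume: 825 mL = 0.825 L.
sodium carbonate: 0.056% w/v = 0.56 g/L → 0.56 × 0.825 L = 0.462 g = 462.00 mg
ferric ammonium citrate: 0.05% w/v = 0.5 g/L → 0.5 × 0.825 L = 0.4125 g = 412.50 mg
riboflavin: 8.14 mg/L × 0.825 L = 6.72 mg
magnesium sulfate: C1V1 = C2V2 → 9.12 mM × 825 mL ÷ 1660 mM = 4.53 mL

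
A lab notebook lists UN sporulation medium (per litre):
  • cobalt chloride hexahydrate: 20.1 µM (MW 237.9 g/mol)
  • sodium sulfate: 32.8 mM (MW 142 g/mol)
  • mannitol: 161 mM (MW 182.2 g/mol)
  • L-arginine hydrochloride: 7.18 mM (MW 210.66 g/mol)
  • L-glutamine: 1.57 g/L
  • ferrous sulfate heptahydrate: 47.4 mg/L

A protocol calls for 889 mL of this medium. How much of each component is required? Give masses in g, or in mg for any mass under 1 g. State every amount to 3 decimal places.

cobalt chloride hexahydrate 4.251 mg; sodium sulfate 4.141 g; mannitol 26.078 g; L-arginine hydrochloride 1.345 g; L-glutamine 1.396 g; ferrous sulfate heptahydrate 42.139 mg

Scale factor relative to 1 L: 0.889.
cobalt chloride hexahydrate: 20.1 µmol/L × 237.9 g/mol × 0.889 L ÷ 1000 = 4.251 mg
sodium sulfate: 32.8 mmol/L × 142 g/mol × 0.889 L ÷ 1000 = 4.141 g
mannitol: 161 mmol/L × 182.2 g/mol × 0.889 L ÷ 1000 = 26.078 g
L-arginine hydrochloride: 7.18 mmol/L × 210.66 g/mol × 0.889 L ÷ 1000 = 1.345 g
L-glutamine: 1.57 g/L × 0.889 L = 1.396 g
ferrous sulfate heptahydrate: 47.4 mg/L × 0.889 L = 42.139 mg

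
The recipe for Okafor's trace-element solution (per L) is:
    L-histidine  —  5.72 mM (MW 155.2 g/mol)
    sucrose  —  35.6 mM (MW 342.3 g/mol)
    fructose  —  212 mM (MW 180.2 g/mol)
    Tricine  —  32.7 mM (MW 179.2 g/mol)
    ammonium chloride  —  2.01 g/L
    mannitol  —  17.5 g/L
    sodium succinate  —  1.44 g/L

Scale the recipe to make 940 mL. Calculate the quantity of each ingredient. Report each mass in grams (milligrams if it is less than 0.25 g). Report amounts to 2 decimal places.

L-histidine 0.83 g; sucrose 11.45 g; fructose 35.91 g; Tricine 5.51 g; ammonium chloride 1.89 g; mannitol 16.45 g; sodium succinate 1.35 g

Working volume: 940 mL = 0.94 L.
L-histidine: 5.72 mmol/L × 155.2 g/mol × 0.94 L ÷ 1000 = 0.83 g
sucrose: 35.6 mmol/L × 342.3 g/mol × 0.94 L ÷ 1000 = 11.45 g
fructose: 212 mmol/L × 180.2 g/mol × 0.94 L ÷ 1000 = 35.91 g
Tricine: 32.7 mmol/L × 179.2 g/mol × 0.94 L ÷ 1000 = 5.51 g
ammonium chloride: 2.01 g/L × 0.94 L = 1.89 g
mannitol: 17.5 g/L × 0.94 L = 16.45 g
sodium succinate: 1.44 g/L × 0.94 L = 1.35 g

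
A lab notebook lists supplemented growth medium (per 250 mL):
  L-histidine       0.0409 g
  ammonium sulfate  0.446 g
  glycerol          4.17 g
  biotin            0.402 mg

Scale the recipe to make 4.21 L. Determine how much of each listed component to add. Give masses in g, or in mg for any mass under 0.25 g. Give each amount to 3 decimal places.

L-histidine 0.689 g; ammonium sulfate 7.511 g; glycerol 70.223 g; biotin 6.770 mg

Scale factor = 4210 mL / 250 mL = 16.84.
L-histidine: 0.0409 g × (4210 mL / 250 mL) = 0.689 g
ammonium sulfate: 0.446 g × (4210 mL / 250 mL) = 7.511 g
glycerol: 4.17 g × (4210 mL / 250 mL) = 70.223 g
biotin: 0.402 mg × (4210 mL / 250 mL) = 6.770 mg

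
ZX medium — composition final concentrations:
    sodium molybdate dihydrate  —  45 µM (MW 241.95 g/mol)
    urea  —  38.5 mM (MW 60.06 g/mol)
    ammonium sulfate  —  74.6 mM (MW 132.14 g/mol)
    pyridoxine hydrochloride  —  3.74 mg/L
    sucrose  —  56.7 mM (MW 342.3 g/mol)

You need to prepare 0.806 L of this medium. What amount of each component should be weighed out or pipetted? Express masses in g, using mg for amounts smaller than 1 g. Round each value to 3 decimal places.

sodium molybdate dihydrate 8.776 mg; urea 1.864 g; ammonium sulfate 7.945 g; pyridoxine hydrochloride 3.014 mg; sucrose 15.643 g

Working volume: 0.806 L.
sodium molybdate dihydrate: 45 µmol/L × 241.95 g/mol × 0.806 L ÷ 1000 = 8.776 mg
urea: 38.5 mmol/L × 60.06 g/mol × 0.806 L ÷ 1000 = 1.864 g
ammonium sulfate: 74.6 mmol/L × 132.14 g/mol × 0.806 L ÷ 1000 = 7.945 g
pyridoxine hydrochloride: 3.74 mg/L × 0.806 L = 3.014 mg
sucrose: 56.7 mmol/L × 342.3 g/mol × 0.806 L ÷ 1000 = 15.643 g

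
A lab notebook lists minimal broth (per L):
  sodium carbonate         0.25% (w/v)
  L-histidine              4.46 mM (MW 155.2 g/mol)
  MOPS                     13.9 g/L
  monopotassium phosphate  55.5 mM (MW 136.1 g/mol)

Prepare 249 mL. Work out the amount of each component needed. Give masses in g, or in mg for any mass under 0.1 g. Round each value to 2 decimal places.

sodium carbonate 0.62 g; L-histidine 0.17 g; MOPS 3.46 g; monopotassium phosphate 1.88 g

Target volume = 249 mL = 0.249 L.
sodium carbonate: 0.25 g per 100 mL × 249 mL ÷ 100 = 0.62 g
L-histidine: 4.46 mmol/L × 155.2 g/mol × 0.249 L ÷ 1000 = 0.17 g
MOPS: 13.9 g/L × 0.249 L = 3.46 g
monopotassium phosphate: 55.5 mmol/L × 136.1 g/mol × 0.249 L ÷ 1000 = 1.88 g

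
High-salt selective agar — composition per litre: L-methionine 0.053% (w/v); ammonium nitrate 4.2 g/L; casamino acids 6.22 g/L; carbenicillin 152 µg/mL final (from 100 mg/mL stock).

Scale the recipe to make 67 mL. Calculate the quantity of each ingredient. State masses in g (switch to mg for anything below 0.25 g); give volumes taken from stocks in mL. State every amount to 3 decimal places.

Target volume = 67 mL = 0.067 L.
L-methionine: 0.053 g per 100 mL × 67 mL ÷ 100 = 0.03551 g = 35.510 mg
ammonium nitrate: 4.2 g/L × 0.067 L = 0.281 g
casamino acids: 6.22 g/L × 0.067 L = 0.417 g
carbenicillin: C1V1 = C2V2 → 152 µg/mL × 67 mL ÷ 100000 µg/mL = 0.102 mL

L-methionine 35.510 mg; ammonium nitrate 0.281 g; casamino acids 0.417 g; carbenicillin 0.102 mL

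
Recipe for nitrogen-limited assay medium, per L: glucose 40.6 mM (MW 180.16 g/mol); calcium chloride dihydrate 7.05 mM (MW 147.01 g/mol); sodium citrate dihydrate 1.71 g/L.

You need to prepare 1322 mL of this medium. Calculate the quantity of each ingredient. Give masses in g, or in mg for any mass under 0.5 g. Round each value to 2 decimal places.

Scale factor relative to 1 L: 1.322.
glucose: 40.6 mmol/L × 180.16 g/mol × 1.322 L ÷ 1000 = 9.67 g
calcium chloride dihydrate: 7.05 mmol/L × 147.01 g/mol × 1.322 L ÷ 1000 = 1.37 g
sodium citrate dihydrate: 1.71 g/L × 1.322 L = 2.26 g

glucose 9.67 g; calcium chloride dihydrate 1.37 g; sodium citrate dihydrate 2.26 g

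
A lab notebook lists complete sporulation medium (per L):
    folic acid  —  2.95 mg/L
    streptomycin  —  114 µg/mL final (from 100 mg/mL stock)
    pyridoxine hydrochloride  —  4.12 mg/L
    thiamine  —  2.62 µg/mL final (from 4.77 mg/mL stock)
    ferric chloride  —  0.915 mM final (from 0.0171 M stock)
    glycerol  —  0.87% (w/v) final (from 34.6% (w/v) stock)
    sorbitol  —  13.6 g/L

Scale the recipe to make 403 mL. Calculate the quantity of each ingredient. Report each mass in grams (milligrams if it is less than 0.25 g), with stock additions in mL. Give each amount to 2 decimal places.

folic acid 1.19 mg; streptomycin 0.46 mL; pyridoxine hydrochloride 1.66 mg; thiamine 0.22 mL; ferric chloride 21.56 mL; glycerol 10.13 mL; sorbitol 5.48 g

Working volume: 403 mL = 0.403 L.
folic acid: 2.95 mg/L × 0.403 L = 1.19 mg
streptomycin: dilute stock: 114 µg/mL × 403 mL ÷ 100000 µg/mL = 0.46 mL
pyridoxine hydrochloride: 4.12 mg/L × 0.403 L = 1.66 mg
thiamine: C1V1 = C2V2 → 2.62 µg/mL × 403 mL ÷ 4770 µg/mL = 0.22 mL
ferric chloride: V = C2·V2/C1 = 0.915 mM × 403 mL ÷ 17.1 mM = 21.56 mL
glycerol: C1V1 = C2V2 → 0.87% ÷ 34.6% × 403 mL = 10.13 mL
sorbitol: 13.6 g/L × 0.403 L = 5.48 g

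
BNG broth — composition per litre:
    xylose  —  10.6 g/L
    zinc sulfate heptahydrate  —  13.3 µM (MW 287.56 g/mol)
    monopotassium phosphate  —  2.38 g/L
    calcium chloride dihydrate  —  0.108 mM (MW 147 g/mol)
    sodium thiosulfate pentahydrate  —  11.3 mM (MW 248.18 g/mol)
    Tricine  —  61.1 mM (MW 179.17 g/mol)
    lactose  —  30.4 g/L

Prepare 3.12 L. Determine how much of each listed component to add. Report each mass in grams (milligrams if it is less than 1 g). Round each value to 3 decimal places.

xylose 33.072 g; zinc sulfate heptahydrate 11.933 mg; monopotassium phosphate 7.426 g; calcium chloride dihydrate 49.533 mg; sodium thiosulfate pentahydrate 8.750 g; Tricine 34.156 g; lactose 94.848 g

Scale factor relative to 1 L: 3.12.
xylose: 10.6 g/L × 3.12 L = 33.072 g
zinc sulfate heptahydrate: 13.3 µmol/L × 287.56 g/mol × 3.12 L ÷ 1000 = 11.933 mg
monopotassium phosphate: 2.38 g/L × 3.12 L = 7.426 g
calcium chloride dihydrate: 0.108 mmol/L × 147 mg/mmol × 3.12 L = 49.533 mg
sodium thiosulfate pentahydrate: 11.3 mmol/L × 248.18 g/mol × 3.12 L ÷ 1000 = 8.750 g
Tricine: 61.1 mmol/L × 179.17 g/mol × 3.12 L ÷ 1000 = 34.156 g
lactose: 30.4 g/L × 3.12 L = 94.848 g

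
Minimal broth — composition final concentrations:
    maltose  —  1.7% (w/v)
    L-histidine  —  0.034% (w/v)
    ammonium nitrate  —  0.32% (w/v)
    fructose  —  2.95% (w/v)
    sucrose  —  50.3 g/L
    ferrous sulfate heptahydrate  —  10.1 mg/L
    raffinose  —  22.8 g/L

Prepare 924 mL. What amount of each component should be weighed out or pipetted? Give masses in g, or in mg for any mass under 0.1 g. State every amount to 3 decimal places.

maltose 15.708 g; L-histidine 0.314 g; ammonium nitrate 2.957 g; fructose 27.258 g; sucrose 46.477 g; ferrous sulfate heptahydrate 9.332 mg; raffinose 21.067 g

Target volume = 924 mL = 0.924 L.
maltose: 1.7% w/v = 17 g/L → 17 × 0.924 L = 15.708 g
L-histidine: 0.034% w/v = 0.34 g/L → 0.34 × 0.924 L = 0.314 g
ammonium nitrate: 0.32% w/v = 3.2 g/L → 3.2 × 0.924 L = 2.957 g
fructose: 2.95% w/v = 29.5 g/L → 29.5 × 0.924 L = 27.258 g
sucrose: 50.3 g/L × 0.924 L = 46.477 g
ferrous sulfate heptahydrate: 10.1 mg/L × 0.924 L = 9.332 mg
raffinose: 22.8 g/L × 0.924 L = 21.067 g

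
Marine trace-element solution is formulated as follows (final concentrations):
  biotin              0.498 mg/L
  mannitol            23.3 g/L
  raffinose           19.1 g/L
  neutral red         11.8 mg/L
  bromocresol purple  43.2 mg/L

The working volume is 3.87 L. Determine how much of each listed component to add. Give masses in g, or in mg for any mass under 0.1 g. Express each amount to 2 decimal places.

Working volume: 3.87 L.
biotin: 0.498 mg/L × 3.87 L = 1.93 mg
mannitol: 23.3 g/L × 3.87 L = 90.17 g
raffinose: 19.1 g/L × 3.87 L = 73.92 g
neutral red: 11.8 mg/L × 3.87 L = 45.67 mg
bromocresol purple: 43.2 mg/L × 3.87 L = 167.184 mg = 0.17 g

biotin 1.93 mg; mannitol 90.17 g; raffinose 73.92 g; neutral red 45.67 mg; bromocresol purple 0.17 g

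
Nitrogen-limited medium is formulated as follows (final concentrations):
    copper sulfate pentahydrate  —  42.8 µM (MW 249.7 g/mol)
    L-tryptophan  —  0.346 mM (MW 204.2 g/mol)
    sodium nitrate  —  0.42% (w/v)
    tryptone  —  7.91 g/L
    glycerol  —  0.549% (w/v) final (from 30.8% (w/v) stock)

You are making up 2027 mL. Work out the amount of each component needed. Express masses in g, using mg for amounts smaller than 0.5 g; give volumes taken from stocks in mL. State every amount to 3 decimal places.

copper sulfate pentahydrate 21.663 mg; L-tryptophan 143.214 mg; sodium nitrate 8.513 g; tryptone 16.034 g; glycerol 36.131 mL

Scale factor relative to 1 L: 2.027.
copper sulfate pentahydrate: 42.8 µmol/L × 249.7 g/mol × 2.027 L ÷ 1000 = 21.663 mg
L-tryptophan: 0.346 mmol/L × 204.2 mg/mmol × 2.027 L = 143.214 mg
sodium nitrate: 0.42% w/v = 4.2 g/L → 4.2 × 2.027 L = 8.513 g
tryptone: 7.91 g/L × 2.027 L = 16.034 g
glycerol: V = C2·V2/C1 = 0.549% ÷ 30.8% × 2027 mL = 36.131 mL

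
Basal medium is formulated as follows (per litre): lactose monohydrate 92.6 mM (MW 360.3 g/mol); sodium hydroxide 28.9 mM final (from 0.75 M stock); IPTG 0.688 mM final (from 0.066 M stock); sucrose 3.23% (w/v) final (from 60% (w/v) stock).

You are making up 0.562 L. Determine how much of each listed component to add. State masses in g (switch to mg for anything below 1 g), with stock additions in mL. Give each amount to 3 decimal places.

lactose monohydrate 18.750 g; sodium hydroxide 21.656 mL; IPTG 5.858 mL; sucrose 30.254 mL

Working volume: 0.562 L.
lactose monohydrate: 92.6 mmol/L × 360.3 g/mol × 0.562 L ÷ 1000 = 18.750 g
sodium hydroxide: V = C2·V2/C1 = 28.9 mM × 562 mL ÷ 750 mM = 21.656 mL
IPTG: dilute stock: 0.688 mM × 562 mL ÷ 66 mM = 5.858 mL
sucrose: dilute stock: 3.23% ÷ 60% × 562 mL = 30.254 mL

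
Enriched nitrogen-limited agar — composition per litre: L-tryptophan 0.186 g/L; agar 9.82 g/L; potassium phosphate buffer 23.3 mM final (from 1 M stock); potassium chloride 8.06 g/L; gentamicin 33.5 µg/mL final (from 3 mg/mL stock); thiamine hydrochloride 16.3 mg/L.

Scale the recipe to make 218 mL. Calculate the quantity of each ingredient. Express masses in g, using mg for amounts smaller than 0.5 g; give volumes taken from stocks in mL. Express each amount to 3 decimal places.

Scale factor relative to 1 L: 0.218.
L-tryptophan: 0.186 g/L × 0.218 L = 0.040548 g = 40.548 mg
agar: 9.82 g/L × 0.218 L = 2.141 g
potassium phosphate buffer: dilute stock: 23.3 mM × 218 mL ÷ 1000 mM = 5.079 mL
potassium chloride: 8.06 g/L × 0.218 L = 1.757 g
gentamicin: C1V1 = C2V2 → 33.5 µg/mL × 218 mL ÷ 3000 µg/mL = 2.434 mL
thiamine hydrochloride: 16.3 mg/L × 0.218 L = 3.553 mg

L-tryptophan 40.548 mg; agar 2.141 g; potassium phosphate buffer 5.079 mL; potassium chloride 1.757 g; gentamicin 2.434 mL; thiamine hydrochloride 3.553 mg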